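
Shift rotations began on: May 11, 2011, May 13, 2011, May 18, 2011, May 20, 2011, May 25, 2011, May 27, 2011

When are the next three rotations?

The gap pattern 2, 5, 2, 5, 2 repeats every 2 events.
These are the Wednesdays and Fridays of each week.
Next Wednesday: June 1, 2011.
Next Friday: June 3, 2011.
Next Wednesday: June 8, 2011.

June 1, 2011; June 3, 2011; June 8, 2011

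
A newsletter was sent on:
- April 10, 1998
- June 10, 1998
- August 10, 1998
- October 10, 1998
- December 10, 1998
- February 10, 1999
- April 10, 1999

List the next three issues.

June 10, 1999; August 10, 1999; October 10, 1999

Gaps: 61, 61, 61, 61, 62, 59 days — not constant. Every event is on the 10th of the month.
Pattern: the 10th of every 2 months.
Next: June 1999 → June 10, 1999.
Next: August 1999 → August 10, 1999.
October 1999: October 10, 1999.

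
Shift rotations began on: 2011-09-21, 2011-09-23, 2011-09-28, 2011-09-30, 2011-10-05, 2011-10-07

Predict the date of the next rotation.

2011-10-12

Gaps: 2, 5, 2, 5, 2 days — not constant, but cyclic with period 2.
The events fall on every Wednesday and Friday.
Next Wednesday: 2011-10-12.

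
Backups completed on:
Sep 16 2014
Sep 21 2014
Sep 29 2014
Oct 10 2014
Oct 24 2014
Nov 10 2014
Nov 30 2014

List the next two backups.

Intervals are 5, 8, 11, 14, 17, 20 days — an arithmetic progression with common difference 3.
Next gap: 23 days. Nov 30 2014 + 23 days = Dec 23 2014.
Next gap: 26 days. Dec 23 2014 + 26 days = Jan 18 2015.

Dec 23 2014, Jan 18 2015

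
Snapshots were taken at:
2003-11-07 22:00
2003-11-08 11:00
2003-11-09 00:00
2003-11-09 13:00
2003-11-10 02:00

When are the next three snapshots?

2003-11-10 15:00, 2003-11-11 04:00, 2003-11-11 17:00

Spacing: 13, 13, 13, 13 h — constant 13 h.
2003-11-10 02:00 + 13 h = 2003-11-10 15:00.
2003-11-10 15:00 + 13 h = 2003-11-11 04:00.
2003-11-11 04:00 + 13 h = 2003-11-11 17:00.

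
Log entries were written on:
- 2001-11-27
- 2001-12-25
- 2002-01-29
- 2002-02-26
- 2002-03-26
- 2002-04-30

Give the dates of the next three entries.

2002-05-28, 2002-06-25, 2002-07-30

All Tuesdays; the gaps (28, 35, 28, 28, 35) vary with month length.
This is the last Tuesday of each month.
Last Tuesday of May 2002: 2002-05-28.
Last Tuesday of June 2002: 2002-06-25.
July 2002 ends with Tuesday 2002-07-30.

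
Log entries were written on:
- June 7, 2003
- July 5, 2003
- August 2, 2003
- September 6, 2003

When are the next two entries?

October 4, 2003; November 1, 2003

These are Saturdays at 28- or 35-day spacing (28, 28, 35).
The pattern: 1st Saturday of the month.
October 2003 — 1st Saturday is October 4, 2003.
1st Saturday of November 2003: November 1, 2003.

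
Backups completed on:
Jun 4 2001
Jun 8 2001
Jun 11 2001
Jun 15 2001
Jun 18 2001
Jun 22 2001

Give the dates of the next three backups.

Jun 25 2001, Jun 29 2001, Jul 2 2001

The gap pattern 4, 3, 4, 3, 4 repeats every 2 events.
These are the Mondays and Fridays of each week.
The following Monday is Jun 25 2001.
Next Friday: Jun 29 2001.
Next Monday: Jul 2 2001.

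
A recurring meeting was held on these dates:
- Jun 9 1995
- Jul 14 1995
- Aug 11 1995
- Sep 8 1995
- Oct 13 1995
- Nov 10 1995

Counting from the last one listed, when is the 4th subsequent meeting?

Mar 8 1996

All dates are Fridays, 35, 28, 28, 35, 28 days apart.
Specifically, the 2nd Friday of each month.
December 1995 — 2nd Friday is Dec 8 1995.
January 1996 — 2nd Friday is Jan 12 1996.
February 1996 — 2nd Friday is Feb 9 1996.
2nd Friday of March 1996: Mar 8 1996.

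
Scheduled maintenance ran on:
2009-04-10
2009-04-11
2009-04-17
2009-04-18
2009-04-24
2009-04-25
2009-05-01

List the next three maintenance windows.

The gap pattern 1, 6, 1, 6, 1, 6 repeats every 2 events.
These are the Fridays and Saturdays of each week.
The following Saturday is 2009-05-02.
The following Friday is 2009-05-08.
The following Saturday is 2009-05-09.

2009-05-02, 2009-05-08, 2009-05-09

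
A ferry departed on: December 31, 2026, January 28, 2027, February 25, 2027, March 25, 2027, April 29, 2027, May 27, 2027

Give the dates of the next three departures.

All Thursdays; the gaps (28, 28, 28, 35, 28) vary with month length.
This is the last Thursday of each month.
June 2027 ends with Thursday June 24, 2027.
July 2027 ends with Thursday July 29, 2027.
Last Thursday of August 2027: August 26, 2027.

June 24, 2027; July 29, 2027; August 26, 2027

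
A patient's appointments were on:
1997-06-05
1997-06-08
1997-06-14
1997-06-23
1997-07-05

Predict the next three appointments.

Intervals are 3, 6, 9, 12 days — an arithmetic progression with common difference 3.
Next gap: 15 days. 1997-07-05 + 15 days = 1997-07-20.
Next gap: 18 days. 1997-07-20 + 18 days = 1997-08-07.
Next gap: 21 days. 1997-08-07 + 21 days = 1997-08-28.

1997-07-20, 1997-08-07, 1997-08-28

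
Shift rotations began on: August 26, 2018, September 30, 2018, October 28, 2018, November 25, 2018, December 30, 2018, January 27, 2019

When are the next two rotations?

Every date is a Sunday; gaps 35, 28, 28, 35, 28 days.
Each is the last Sunday of its month (at least one falls on the 29th or later, ruling out '4th Sunday').
Last Sunday of February 2019: February 24, 2019.
March 2019 ends with Sunday March 31, 2019.

February 24, 2019; March 31, 2019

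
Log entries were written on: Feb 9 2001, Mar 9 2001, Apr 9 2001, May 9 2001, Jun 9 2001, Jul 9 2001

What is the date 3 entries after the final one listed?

Oct 9 2001

Each date is the 9th; the gaps (28, 31, 30, 31, 30) track the month lengths.
The rule is the 9th of each month.
Next: August 2001 → Aug 9 2001.
Next: September 2001 → Sep 9 2001.
October 2001: Oct 9 2001.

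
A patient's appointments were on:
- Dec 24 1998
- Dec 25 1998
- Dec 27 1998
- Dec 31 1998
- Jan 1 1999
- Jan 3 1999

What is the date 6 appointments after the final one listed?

Every event lands on a Thursday or Friday or Sunday (gaps cycle 1, 2, 4, 1, 2).
So the schedule is: every Thursday, Friday and Sunday.
The following Thursday is Jan 7 1999.
Next Friday: Jan 8 1999.
The following Sunday is Jan 10 1999.
Next Thursday: Jan 14 1999.
Next Friday: Jan 15 1999.
The following Sunday is Jan 17 1999.

Jan 17 1999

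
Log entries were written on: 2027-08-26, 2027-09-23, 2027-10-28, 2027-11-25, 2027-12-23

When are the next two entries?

These are Thursdays at 28- or 35-day spacing (28, 35, 28, 28).
The pattern: 4th Thursday of the month.
4th Thursday of January 2028: 2028-01-27.
4th Thursday of February 2028: 2028-02-24.

2028-01-27, 2028-02-24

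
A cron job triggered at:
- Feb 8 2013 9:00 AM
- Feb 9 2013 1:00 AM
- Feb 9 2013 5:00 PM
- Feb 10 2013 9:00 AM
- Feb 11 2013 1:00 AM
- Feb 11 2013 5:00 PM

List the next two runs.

Spacing: 16, 16, 16, 16, 16 h — constant 16 h.
Feb 11 2013 5:00 PM + 16 h = Feb 12 2013 9:00 AM.
Feb 12 2013 9:00 AM + 16 h = Feb 13 2013 1:00 AM.

Feb 12 2013 9:00 AM, Feb 13 2013 1:00 AM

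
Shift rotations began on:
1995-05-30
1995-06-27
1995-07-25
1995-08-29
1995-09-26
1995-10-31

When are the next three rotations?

1995-11-28, 1995-12-26, 1996-01-30

All Tuesdays; the gaps (28, 28, 35, 28, 35) vary with month length.
This is the last Tuesday of each month.
November 1995 ends with Tuesday 1995-11-28.
December 1995 ends with Tuesday 1995-12-26.
January 1996 ends with Tuesday 1996-01-30.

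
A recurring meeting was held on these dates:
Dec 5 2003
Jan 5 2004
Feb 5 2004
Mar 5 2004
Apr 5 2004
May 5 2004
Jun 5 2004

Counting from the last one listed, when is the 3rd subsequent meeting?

Each date is the 5th; the gaps (31, 31, 29, 31, 30, 31) track the month lengths.
The rule is the 5th of each month.
July 2004: Jul 5 2004.
Next: August 2004 → Aug 5 2004.
Next: September 2004 → Sep 5 2004.

Sep 5 2004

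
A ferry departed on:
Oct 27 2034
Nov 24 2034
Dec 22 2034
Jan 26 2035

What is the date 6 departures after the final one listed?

Jul 27 2035

These are Fridays at 28- or 35-day spacing (28, 28, 35).
The pattern: 4th Friday of the month.
February 2035 — 4th Friday is Feb 23 2035.
March 2035 — 4th Friday is Mar 23 2035.
April 2035 — 4th Friday is Apr 27 2035.
4th Friday of May 2035: May 25 2035.
4th Friday of June 2035: Jun 22 2035.
4th Friday of July 2035: Jul 27 2035.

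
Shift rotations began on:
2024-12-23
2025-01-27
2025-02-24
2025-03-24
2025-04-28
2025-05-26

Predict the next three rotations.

Gaps: 35, 28, 28, 35, 28 days — a mix of 28 and 35. Every date is a Monday.
Each is the 4th Monday of its month.
4th Monday of June 2025: 2025-06-23.
July 2025 — 4th Monday is 2025-07-28.
August 2025 — 4th Monday is 2025-08-25.

2025-06-23, 2025-07-28, 2025-08-25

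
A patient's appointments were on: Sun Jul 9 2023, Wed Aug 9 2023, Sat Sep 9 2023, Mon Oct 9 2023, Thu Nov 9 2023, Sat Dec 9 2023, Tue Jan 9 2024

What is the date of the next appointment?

The day-of-month is always 9 (31, 31, 30, 31, 30, 31 days between events).
So this recurs on the 9th of each month.
February 2024: Fri Feb 9 2024.

Fri Feb 9 2024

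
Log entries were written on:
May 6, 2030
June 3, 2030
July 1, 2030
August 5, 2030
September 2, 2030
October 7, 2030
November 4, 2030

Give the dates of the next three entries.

These are Mondays at 28- or 35-day spacing (28, 28, 35, 28, 35, 28).
The pattern: 1st Monday of the month.
1st Monday of December 2030: December 2, 2030.
1st Monday of January 2031: January 6, 2031.
February 2031 — 1st Monday is February 3, 2031.

December 2, 2030; January 6, 2031; February 3, 2031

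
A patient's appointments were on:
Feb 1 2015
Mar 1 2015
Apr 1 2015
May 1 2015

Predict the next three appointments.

The day-of-month is always 1 (28, 31, 30 days between events).
So this recurs on the 1st of each month.
Next: June 2015 → Jun 1 2015.
July 2015: Jul 1 2015.
August 2015: Aug 1 2015.

Jun 1 2015, Jul 1 2015, Aug 1 2015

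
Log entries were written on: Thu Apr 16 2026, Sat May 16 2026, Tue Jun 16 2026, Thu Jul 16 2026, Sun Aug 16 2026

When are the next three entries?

Wed Sep 16 2026, Fri Oct 16 2026, Mon Nov 16 2026

Gaps: 30, 31, 30, 31 days — not constant. Every event is on the 16th of the month.
Pattern: the 16th of each month.
September 2026: Wed Sep 16 2026.
October 2026: Fri Oct 16 2026.
November 2026: Mon Nov 16 2026.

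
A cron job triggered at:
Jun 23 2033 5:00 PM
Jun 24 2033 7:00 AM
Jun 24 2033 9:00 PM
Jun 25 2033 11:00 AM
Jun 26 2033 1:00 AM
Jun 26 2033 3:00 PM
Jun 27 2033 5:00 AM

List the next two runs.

Spacing: 14, 14, 14, 14, 14, 14 h — constant 14 h.
Jun 27 2033 5:00 AM + 14 h = Jun 27 2033 7:00 PM.
Jun 27 2033 7:00 PM + 14 h = Jun 28 2033 9:00 AM.

Jun 27 2033 7:00 PM, Jun 28 2033 9:00 AM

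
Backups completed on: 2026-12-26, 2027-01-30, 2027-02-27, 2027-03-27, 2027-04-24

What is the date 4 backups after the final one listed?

2027-08-28

Every date is a Saturday; gaps 35, 28, 28, 28 days.
Each is the last Saturday of its month (at least one falls on the 29th or later, ruling out '4th Saturday').
May 2027 ends with Saturday 2027-05-29.
June 2027 ends with Saturday 2027-06-26.
Last Saturday of July 2027: 2027-07-31.
August 2027 ends with Saturday 2027-08-28.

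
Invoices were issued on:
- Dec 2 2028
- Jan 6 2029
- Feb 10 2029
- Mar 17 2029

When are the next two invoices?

Apr 21 2029, May 26 2029

The spacing is 35, 35, 35 days — always 35 days.
Mar 17 2029 + 35 days = Apr 21 2029.
Apr 21 2029 + 35 days = May 26 2029.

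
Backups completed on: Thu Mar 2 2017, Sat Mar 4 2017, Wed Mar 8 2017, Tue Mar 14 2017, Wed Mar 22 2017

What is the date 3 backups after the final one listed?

Thu Apr 27 2017

The spacing grows by 2 each time: 2, 4, 6, 8 days.
Next gap: 10 days. Wed Mar 22 2017 + 10 days = Sat Apr 1 2017.
Next gap: 12 days. Sat Apr 1 2017 + 12 days = Thu Apr 13 2017.
Next gap: 14 days. Thu Apr 13 2017 + 14 days = Thu Apr 27 2017.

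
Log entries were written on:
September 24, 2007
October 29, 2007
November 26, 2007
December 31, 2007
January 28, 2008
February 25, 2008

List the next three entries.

All Mondays; the gaps (35, 28, 35, 28, 28) vary with month length.
This is the last Monday of each month.
Last Monday of March 2008: March 31, 2008.
Last Monday of April 2008: April 28, 2008.
Last Monday of May 2008: May 26, 2008.

March 31, 2008; April 28, 2008; May 26, 2008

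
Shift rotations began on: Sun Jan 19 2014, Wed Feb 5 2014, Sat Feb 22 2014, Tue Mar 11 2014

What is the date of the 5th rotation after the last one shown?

Gaps between consecutive events: 17, 17, 17 days — a constant 17-day interval.
Tue Mar 11 2014 + 17 days = Fri Mar 28 2014.
Fri Mar 28 2014 + 17 days = Mon Apr 14 2014.
Mon Apr 14 2014 + 17 days = Thu May 1 2014.
Thu May 1 2014 + 17 days = Sun May 18 2014.
Sun May 18 2014 + 17 days = Wed Jun 4 2014.

Wed Jun 4 2014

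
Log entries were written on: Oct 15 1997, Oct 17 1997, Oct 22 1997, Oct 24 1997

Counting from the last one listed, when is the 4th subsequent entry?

Nov 7 1997

Gaps: 2, 5, 2 days — not constant, but cyclic with period 2.
The events fall on every Wednesday and Friday.
Next Wednesday: Oct 29 1997.
Next Friday: Oct 31 1997.
Next Wednesday: Nov 5 1997.
The following Friday is Nov 7 1997.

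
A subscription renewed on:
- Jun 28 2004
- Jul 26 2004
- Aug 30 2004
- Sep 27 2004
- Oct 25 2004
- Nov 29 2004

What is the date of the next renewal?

Every date is a Monday; gaps 28, 35, 28, 28, 35 days.
Each is the last Monday of its month (at least one falls on the 29th or later, ruling out '4th Monday').
December 2004 ends with Monday Dec 27 2004.

Dec 27 2004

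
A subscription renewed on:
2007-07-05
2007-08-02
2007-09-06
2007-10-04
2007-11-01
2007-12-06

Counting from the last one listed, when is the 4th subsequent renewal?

These are Thursdays at 28- or 35-day spacing (28, 35, 28, 28, 35).
The pattern: 1st Thursday of the month.
January 2008 — 1st Thursday is 2008-01-03.
1st Thursday of February 2008: 2008-02-07.
March 2008 — 1st Thursday is 2008-03-06.
April 2008 — 1st Thursday is 2008-04-03.

2008-04-03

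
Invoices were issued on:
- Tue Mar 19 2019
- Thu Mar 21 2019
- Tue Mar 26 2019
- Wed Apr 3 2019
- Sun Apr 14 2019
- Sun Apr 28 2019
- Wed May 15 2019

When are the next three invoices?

The spacing grows by 3 each time: 2, 5, 8, 11, 14, 17 days.
Next gap: 20 days. Wed May 15 2019 + 20 days = Tue Jun 4 2019.
Next gap: 23 days. Tue Jun 4 2019 + 23 days = Thu Jun 27 2019.
Next gap: 26 days. Thu Jun 27 2019 + 26 days = Tue Jul 23 2019.

Tue Jun 4 2019, Thu Jun 27 2019, Tue Jul 23 2019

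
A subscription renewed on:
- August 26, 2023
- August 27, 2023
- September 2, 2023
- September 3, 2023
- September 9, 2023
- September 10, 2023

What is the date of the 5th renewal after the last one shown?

Gaps: 1, 6, 1, 6, 1 days — not constant, but cyclic with period 2.
The events fall on every Saturday and Sunday.
The following Saturday is September 16, 2023.
Next Sunday: September 17, 2023.
Next Saturday: September 23, 2023.
The following Sunday is September 24, 2023.
The following Saturday is September 30, 2023.

September 30, 2023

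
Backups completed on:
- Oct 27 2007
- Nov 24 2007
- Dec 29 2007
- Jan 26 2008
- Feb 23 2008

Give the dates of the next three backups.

Mar 29 2008, Apr 26 2008, May 31 2008

These are Saturdays with 28, 35, 28, 28-day gaps.
Each is the final Saturday of its month — Dec 29 2007 is past the 28th, so '4th Saturday' doesn't fit.
March 2008 ends with Saturday Mar 29 2008.
April 2008 ends with Saturday Apr 26 2008.
Last Saturday of May 2008: May 31 2008.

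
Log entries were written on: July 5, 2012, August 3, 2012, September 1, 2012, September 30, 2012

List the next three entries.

October 29, 2012; November 27, 2012; December 26, 2012

Every event comes 29 days after the last (29, 29, 29).
September 30, 2012 + 29 days = October 29, 2012.
October 29, 2012 + 29 days = November 27, 2012.
November 27, 2012 + 29 days = December 26, 2012.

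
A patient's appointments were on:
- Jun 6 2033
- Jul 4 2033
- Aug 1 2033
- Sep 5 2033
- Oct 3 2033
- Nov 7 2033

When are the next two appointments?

Dec 5 2033, Jan 2 2034

All dates are Mondays, 28, 28, 35, 28, 35 days apart.
Specifically, the 1st Monday of each month.
December 2033 — 1st Monday is Dec 5 2033.
1st Monday of January 2034: Jan 2 2034.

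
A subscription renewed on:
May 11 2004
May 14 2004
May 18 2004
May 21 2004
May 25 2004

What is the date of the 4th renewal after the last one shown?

The gap pattern 3, 4, 3, 4 repeats every 2 events.
These are the Tuesdays and Fridays of each week.
Next Friday: May 28 2004.
The following Tuesday is Jun 1 2004.
Next Friday: Jun 4 2004.
Next Tuesday: Jun 8 2004.

Jun 8 2004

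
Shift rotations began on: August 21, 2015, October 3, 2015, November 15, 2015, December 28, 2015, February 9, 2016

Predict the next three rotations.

Every event comes 43 days after the last (43, 43, 43, 43).
February 9, 2016 + 43 days = March 23, 2016.
March 23, 2016 + 43 days = May 5, 2016.
May 5, 2016 + 43 days = June 17, 2016.

March 23, 2016; May 5, 2016; June 17, 2016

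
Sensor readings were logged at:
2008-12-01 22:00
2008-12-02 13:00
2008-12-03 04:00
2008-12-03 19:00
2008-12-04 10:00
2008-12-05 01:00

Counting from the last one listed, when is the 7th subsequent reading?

Spacing: 15, 15, 15, 15, 15 h — constant 15 h.
2008-12-05 01:00 + 15 h = 2008-12-05 16:00.
2008-12-05 16:00 + 15 h = 2008-12-06 07:00.
2008-12-06 07:00 + 15 h = 2008-12-06 22:00.
2008-12-06 22:00 + 15 h = 2008-12-07 13:00.
2008-12-07 13:00 + 15 h = 2008-12-08 04:00.
2008-12-08 04:00 + 15 h = 2008-12-08 19:00.
2008-12-08 19:00 + 15 h = 2008-12-09 10:00.

2008-12-09 10:00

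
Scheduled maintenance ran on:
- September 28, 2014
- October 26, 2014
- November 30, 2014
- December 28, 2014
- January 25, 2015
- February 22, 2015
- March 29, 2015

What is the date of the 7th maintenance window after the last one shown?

All Sundays; the gaps (28, 35, 28, 28, 28, 35) vary with month length.
This is the last Sunday of each month.
April 2015 ends with Sunday April 26, 2015.
Last Sunday of May 2015: May 31, 2015.
June 2015 ends with Sunday June 28, 2015.
Last Sunday of July 2015: July 26, 2015.
Last Sunday of August 2015: August 30, 2015.
Last Sunday of September 2015: September 27, 2015.
October 2015 ends with Sunday October 25, 2015.

October 25, 2015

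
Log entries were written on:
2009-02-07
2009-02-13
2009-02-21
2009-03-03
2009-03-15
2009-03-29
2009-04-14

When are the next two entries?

Gaps: 6, 8, 10, 12, 14, 16 days — each gap is 2 larger than the previous one.
Next gap: 18 days. 2009-04-14 + 18 days = 2009-05-02.
Next gap: 20 days. 2009-05-02 + 20 days = 2009-05-22.

2009-05-02, 2009-05-22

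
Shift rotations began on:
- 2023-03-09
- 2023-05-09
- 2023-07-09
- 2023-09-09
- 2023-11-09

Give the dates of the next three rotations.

The day-of-month is always 9 (61, 61, 62, 61 days between events).
So this recurs on the 9th of every 2 months.
Next: January 2024 → 2024-01-09.
March 2024: 2024-03-09.
Next: May 2024 → 2024-05-09.

2024-01-09, 2024-03-09, 2024-05-09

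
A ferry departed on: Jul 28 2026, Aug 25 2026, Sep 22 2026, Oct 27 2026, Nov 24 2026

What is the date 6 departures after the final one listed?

May 25 2027

All dates are Tuesdays, 28, 28, 35, 28 days apart.
Specifically, the 4th Tuesday of each month.
December 2026 — 4th Tuesday is Dec 22 2026.
January 2027 — 4th Tuesday is Jan 26 2027.
4th Tuesday of February 2027: Feb 23 2027.
March 2027 — 4th Tuesday is Mar 23 2027.
April 2027 — 4th Tuesday is Apr 27 2027.
May 2027 — 4th Tuesday is May 25 2027.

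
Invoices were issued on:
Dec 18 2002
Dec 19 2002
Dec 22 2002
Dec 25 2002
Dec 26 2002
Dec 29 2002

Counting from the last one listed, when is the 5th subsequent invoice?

Jan 9 2003

The gap pattern 1, 3, 3, 1, 3 repeats every 3 events.
These are the Wednesdays, Thursdays and Sundays of each week.
Next Wednesday: Jan 1 2003.
The following Thursday is Jan 2 2003.
The following Sunday is Jan 5 2003.
The following Wednesday is Jan 8 2003.
Next Thursday: Jan 9 2003.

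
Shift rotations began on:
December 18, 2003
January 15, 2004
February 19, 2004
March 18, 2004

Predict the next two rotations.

April 15, 2004; May 20, 2004

Gaps: 28, 35, 28 days — a mix of 28 and 35. Every date is a Thursday.
Each is the 3rd Thursday of its month.
3rd Thursday of April 2004: April 15, 2004.
May 2004 — 3rd Thursday is May 20, 2004.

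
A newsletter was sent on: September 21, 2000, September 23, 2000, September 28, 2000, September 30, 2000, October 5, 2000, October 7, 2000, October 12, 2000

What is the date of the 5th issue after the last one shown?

October 28, 2000

Every event lands on a Thursday or Saturday (gaps cycle 2, 5, 2, 5, 2, 5).
So the schedule is: every Thursday and Saturday.
Next Saturday: October 14, 2000.
The following Thursday is October 19, 2000.
The following Saturday is October 21, 2000.
Next Thursday: October 26, 2000.
Next Saturday: October 28, 2000.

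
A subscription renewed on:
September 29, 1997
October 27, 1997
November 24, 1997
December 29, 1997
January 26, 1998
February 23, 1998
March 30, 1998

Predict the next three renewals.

April 27, 1998; May 25, 1998; June 29, 1998

These are Mondays with 28, 28, 35, 28, 28, 35-day gaps.
Each is the final Monday of its month — September 29, 1997 is past the 28th, so '4th Monday' doesn't fit.
Last Monday of April 1998: April 27, 1998.
May 1998 ends with Monday May 25, 1998.
Last Monday of June 1998: June 29, 1998.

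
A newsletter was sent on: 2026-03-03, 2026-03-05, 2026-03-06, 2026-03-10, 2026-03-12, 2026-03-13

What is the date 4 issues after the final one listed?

2026-03-24

The gap pattern 2, 1, 4, 2, 1 repeats every 3 events.
These are the Tuesdays, Thursdays and Fridays of each week.
Next Tuesday: 2026-03-17.
Next Thursday: 2026-03-19.
The following Friday is 2026-03-20.
Next Tuesday: 2026-03-24.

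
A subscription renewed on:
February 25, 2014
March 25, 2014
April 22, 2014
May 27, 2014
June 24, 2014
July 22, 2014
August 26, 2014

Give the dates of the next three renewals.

Gaps: 28, 28, 35, 28, 28, 35 days — a mix of 28 and 35. Every date is a Tuesday.
Each is the 4th Tuesday of its month.
4th Tuesday of September 2014: September 23, 2014.
4th Tuesday of October 2014: October 28, 2014.
4th Tuesday of November 2014: November 25, 2014.

September 23, 2014; October 28, 2014; November 25, 2014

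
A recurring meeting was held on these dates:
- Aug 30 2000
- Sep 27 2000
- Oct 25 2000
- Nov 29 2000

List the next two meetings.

Dec 27 2000, Jan 31 2001

These are Wednesdays with 28, 28, 35-day gaps.
Each is the final Wednesday of its month — Aug 30 2000 is past the 28th, so '4th Wednesday' doesn't fit.
Last Wednesday of December 2000: Dec 27 2000.
January 2001 ends with Wednesday Jan 31 2001.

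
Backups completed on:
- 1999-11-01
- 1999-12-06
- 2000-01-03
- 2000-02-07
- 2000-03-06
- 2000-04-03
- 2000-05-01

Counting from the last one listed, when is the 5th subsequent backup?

2000-10-02

These are Mondays at 28- or 35-day spacing (35, 28, 35, 28, 28, 28).
The pattern: 1st Monday of the month.
June 2000 — 1st Monday is 2000-06-05.
July 2000 — 1st Monday is 2000-07-03.
August 2000 — 1st Monday is 2000-08-07.
1st Monday of September 2000: 2000-09-04.
1st Monday of October 2000: 2000-10-02.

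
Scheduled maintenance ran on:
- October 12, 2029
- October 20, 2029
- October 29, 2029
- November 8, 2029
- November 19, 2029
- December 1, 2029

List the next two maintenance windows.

December 14, 2029; December 28, 2029

Intervals are 8, 9, 10, 11, 12 days — an arithmetic progression with common difference 1.
Next gap: 13 days. December 1, 2029 + 13 days = December 14, 2029.
Next gap: 14 days. December 14, 2029 + 14 days = December 28, 2029.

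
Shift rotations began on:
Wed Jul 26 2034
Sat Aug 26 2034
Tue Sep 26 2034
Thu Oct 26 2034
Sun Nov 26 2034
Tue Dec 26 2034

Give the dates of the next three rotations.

Fri Jan 26 2035, Mon Feb 26 2035, Mon Mar 26 2035

Gaps: 31, 31, 30, 31, 30 days — not constant. Every event is on the 26th of the month.
Pattern: the 26th of each month.
January 2035: Fri Jan 26 2035.
Next: February 2035 → Mon Feb 26 2035.
March 2035: Mon Mar 26 2035.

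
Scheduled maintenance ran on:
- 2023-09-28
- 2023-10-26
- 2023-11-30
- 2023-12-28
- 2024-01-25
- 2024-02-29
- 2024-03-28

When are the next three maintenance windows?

All Thursdays; the gaps (28, 35, 28, 28, 35, 28) vary with month length.
This is the last Thursday of each month.
April 2024 ends with Thursday 2024-04-25.
Last Thursday of May 2024: 2024-05-30.
Last Thursday of June 2024: 2024-06-27.

2024-04-25, 2024-05-30, 2024-06-27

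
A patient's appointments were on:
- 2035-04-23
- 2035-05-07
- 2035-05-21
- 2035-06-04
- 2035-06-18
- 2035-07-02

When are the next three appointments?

The spacing is 14, 14, 14, 14, 14 days — always 14 days.
2035-07-02 + 14 days = 2035-07-16.
2035-07-16 + 14 days = 2035-07-30.
2035-07-30 + 14 days = 2035-08-13.

2035-07-16, 2035-07-30, 2035-08-13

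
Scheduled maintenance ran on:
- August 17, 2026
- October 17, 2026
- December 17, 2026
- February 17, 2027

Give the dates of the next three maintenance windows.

Each date is the 17th; the gaps (61, 61, 62) track the month lengths.
The rule is the 17th of every 2 months.
April 2027: April 17, 2027.
Next: June 2027 → June 17, 2027.
Next: August 2027 → August 17, 2027.

April 17, 2027; June 17, 2027; August 17, 2027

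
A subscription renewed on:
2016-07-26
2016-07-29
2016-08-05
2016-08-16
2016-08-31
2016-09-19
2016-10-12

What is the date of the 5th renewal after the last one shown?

Gaps: 3, 7, 11, 15, 19, 23 days — each gap is 4 larger than the previous one.
Next gap: 27 days. 2016-10-12 + 27 days = 2016-11-08.
Next gap: 31 days. 2016-11-08 + 31 days = 2016-12-09.
Next gap: 35 days. 2016-12-09 + 35 days = 2017-01-13.
Next gap: 39 days. 2017-01-13 + 39 days = 2017-02-21.
Next gap: 43 days. 2017-02-21 + 43 days = 2017-04-05.

2017-04-05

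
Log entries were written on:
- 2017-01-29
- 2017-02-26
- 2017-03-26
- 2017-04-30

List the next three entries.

These are Sundays with 28, 28, 35-day gaps.
Each is the final Sunday of its month — 2017-01-29 is past the 28th, so '4th Sunday' doesn't fit.
May 2017 ends with Sunday 2017-05-28.
Last Sunday of June 2017: 2017-06-25.
Last Sunday of July 2017: 2017-07-30.

2017-05-28, 2017-06-25, 2017-07-30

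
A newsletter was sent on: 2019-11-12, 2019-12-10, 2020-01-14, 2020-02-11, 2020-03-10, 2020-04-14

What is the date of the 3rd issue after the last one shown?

These are Tuesdays at 28- or 35-day spacing (28, 35, 28, 28, 35).
The pattern: 2nd Tuesday of the month.
2nd Tuesday of May 2020: 2020-05-12.
2nd Tuesday of June 2020: 2020-06-09.
2nd Tuesday of July 2020: 2020-07-14.

2020-07-14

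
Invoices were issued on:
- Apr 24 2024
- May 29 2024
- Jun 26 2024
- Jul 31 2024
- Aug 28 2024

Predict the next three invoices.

Every date is a Wednesday; gaps 35, 28, 35, 28 days.
Each is the last Wednesday of its month (at least one falls on the 29th or later, ruling out '4th Wednesday').
September 2024 ends with Wednesday Sep 25 2024.
Last Wednesday of October 2024: Oct 30 2024.
November 2024 ends with Wednesday Nov 27 2024.

Sep 25 2024, Oct 30 2024, Nov 27 2024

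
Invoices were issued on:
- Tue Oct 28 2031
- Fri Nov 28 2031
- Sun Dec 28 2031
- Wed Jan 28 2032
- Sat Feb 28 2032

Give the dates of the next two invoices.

Sun Mar 28 2032, Wed Apr 28 2032

Each date is the 28th; the gaps (31, 30, 31, 31) track the month lengths.
The rule is the 28th of each month.
Next: March 2032 → Sun Mar 28 2032.
Next: April 2032 → Wed Apr 28 2032.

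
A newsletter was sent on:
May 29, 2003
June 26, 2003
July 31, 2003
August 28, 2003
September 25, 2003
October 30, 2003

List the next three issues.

November 27, 2003; December 25, 2003; January 29, 2004

All Thursdays; the gaps (28, 35, 28, 28, 35) vary with month length.
This is the last Thursday of each month.
November 2003 ends with Thursday November 27, 2003.
December 2003 ends with Thursday December 25, 2003.
Last Thursday of January 2004: January 29, 2004.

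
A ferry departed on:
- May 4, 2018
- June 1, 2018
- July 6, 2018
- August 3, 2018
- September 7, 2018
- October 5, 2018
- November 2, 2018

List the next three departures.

December 7, 2018; January 4, 2019; February 1, 2019

Gaps: 28, 35, 28, 35, 28, 28 days — a mix of 28 and 35. Every date is a Friday.
Each is the 1st Friday of its month.
December 2018 — 1st Friday is December 7, 2018.
1st Friday of January 2019: January 4, 2019.
February 2019 — 1st Friday is February 1, 2019.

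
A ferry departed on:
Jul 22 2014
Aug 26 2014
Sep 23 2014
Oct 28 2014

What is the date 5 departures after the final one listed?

These are Tuesdays at 28- or 35-day spacing (35, 28, 35).
The pattern: 4th Tuesday of the month.
4th Tuesday of November 2014: Nov 25 2014.
4th Tuesday of December 2014: Dec 23 2014.
January 2015 — 4th Tuesday is Jan 27 2015.
February 2015 — 4th Tuesday is Feb 24 2015.
March 2015 — 4th Tuesday is Mar 24 2015.

Mar 24 2015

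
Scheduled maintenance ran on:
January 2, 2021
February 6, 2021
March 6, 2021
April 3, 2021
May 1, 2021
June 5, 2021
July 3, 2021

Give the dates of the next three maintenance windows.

Gaps: 35, 28, 28, 28, 35, 28 days — a mix of 28 and 35. Every date is a Saturday.
Each is the 1st Saturday of its month.
August 2021 — 1st Saturday is August 7, 2021.
1st Saturday of September 2021: September 4, 2021.
1st Saturday of October 2021: October 2, 2021.

August 7, 2021; September 4, 2021; October 2, 2021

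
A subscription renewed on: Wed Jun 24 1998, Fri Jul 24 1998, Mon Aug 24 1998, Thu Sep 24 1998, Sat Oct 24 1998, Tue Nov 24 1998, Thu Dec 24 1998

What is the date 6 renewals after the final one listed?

Thu Jun 24 1999

Each date is the 24th; the gaps (30, 31, 31, 30, 31, 30) track the month lengths.
The rule is the 24th of each month.
January 1999: Sun Jan 24 1999.
Next: February 1999 → Wed Feb 24 1999.
Next: March 1999 → Wed Mar 24 1999.
April 1999: Sat Apr 24 1999.
May 1999: Mon May 24 1999.
Next: June 1999 → Thu Jun 24 1999.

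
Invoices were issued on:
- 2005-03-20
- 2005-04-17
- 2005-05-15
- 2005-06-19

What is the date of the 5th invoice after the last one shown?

All dates are Sundays, 28, 28, 35 days apart.
Specifically, the 3rd Sunday of each month.
3rd Sunday of July 2005: 2005-07-17.
August 2005 — 3rd Sunday is 2005-08-21.
3rd Sunday of September 2005: 2005-09-18.
October 2005 — 3rd Sunday is 2005-10-16.
3rd Sunday of November 2005: 2005-11-20.

2005-11-20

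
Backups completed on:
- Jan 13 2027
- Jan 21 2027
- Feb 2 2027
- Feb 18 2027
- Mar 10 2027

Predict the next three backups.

Gaps: 8, 12, 16, 20 days — each gap is 4 larger than the previous one.
Next gap: 24 days. Mar 10 2027 + 24 days = Apr 3 2027.
Next gap: 28 days. Apr 3 2027 + 28 days = May 1 2027.
Next gap: 32 days. May 1 2027 + 32 days = Jun 2 2027.

Apr 3 2027, May 1 2027, Jun 2 2027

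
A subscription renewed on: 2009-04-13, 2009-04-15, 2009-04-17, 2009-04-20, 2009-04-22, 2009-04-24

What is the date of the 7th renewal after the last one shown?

Gaps: 2, 2, 3, 2, 2 days — not constant, but cyclic with period 3.
The events fall on every Monday, Wednesday and Friday.
The following Monday is 2009-04-27.
Next Wednesday: 2009-04-29.
Next Friday: 2009-05-01.
The following Monday is 2009-05-04.
Next Wednesday: 2009-05-06.
Next Friday: 2009-05-08.
Next Monday: 2009-05-11.

2009-05-11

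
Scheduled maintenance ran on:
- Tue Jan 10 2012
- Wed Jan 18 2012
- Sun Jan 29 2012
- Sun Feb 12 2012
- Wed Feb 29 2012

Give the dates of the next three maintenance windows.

Tue Mar 20 2012, Thu Apr 12 2012, Tue May 8 2012

Gaps: 8, 11, 14, 17 days — each gap is 3 larger than the previous one.
Next gap: 20 days. Wed Feb 29 2012 + 20 days = Tue Mar 20 2012.
Next gap: 23 days. Tue Mar 20 2012 + 23 days = Thu Apr 12 2012.
Next gap: 26 days. Thu Apr 12 2012 + 26 days = Tue May 8 2012.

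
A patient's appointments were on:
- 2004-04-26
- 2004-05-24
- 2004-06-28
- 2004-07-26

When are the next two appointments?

Gaps: 28, 35, 28 days — a mix of 28 and 35. Every date is a Monday.
Each is the 4th Monday of its month.
4th Monday of August 2004: 2004-08-23.
4th Monday of September 2004: 2004-09-27.

2004-08-23, 2004-09-27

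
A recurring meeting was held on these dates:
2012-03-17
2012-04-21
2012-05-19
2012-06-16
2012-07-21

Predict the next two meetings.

2012-08-18, 2012-09-15

Gaps: 35, 28, 28, 35 days — a mix of 28 and 35. Every date is a Saturday.
Each is the 3rd Saturday of its month.
August 2012 — 3rd Saturday is 2012-08-18.
September 2012 — 3rd Saturday is 2012-09-15.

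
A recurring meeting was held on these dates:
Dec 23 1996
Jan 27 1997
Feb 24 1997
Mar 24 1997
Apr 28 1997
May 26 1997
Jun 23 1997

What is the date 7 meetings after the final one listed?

Gaps: 35, 28, 28, 35, 28, 28 days — a mix of 28 and 35. Every date is a Monday.
Each is the 4th Monday of its month.
July 1997 — 4th Monday is Jul 28 1997.
August 1997 — 4th Monday is Aug 25 1997.
4th Monday of September 1997: Sep 22 1997.
October 1997 — 4th Monday is Oct 27 1997.
November 1997 — 4th Monday is Nov 24 1997.
4th Monday of December 1997: Dec 22 1997.
4th Monday of January 1998: Jan 26 1998.

Jan 26 1998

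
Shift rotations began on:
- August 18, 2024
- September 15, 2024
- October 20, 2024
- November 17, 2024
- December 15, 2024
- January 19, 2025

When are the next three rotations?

These are Sundays at 28- or 35-day spacing (28, 35, 28, 28, 35).
The pattern: 3rd Sunday of the month.
3rd Sunday of February 2025: February 16, 2025.
March 2025 — 3rd Sunday is March 16, 2025.
April 2025 — 3rd Sunday is April 20, 2025.

February 16, 2025; March 16, 2025; April 20, 2025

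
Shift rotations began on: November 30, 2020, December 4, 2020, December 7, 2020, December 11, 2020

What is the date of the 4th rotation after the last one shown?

December 25, 2020

Gaps: 4, 3, 4 days — not constant, but cyclic with period 2.
The events fall on every Monday and Friday.
Next Monday: December 14, 2020.
Next Friday: December 18, 2020.
The following Monday is December 21, 2020.
Next Friday: December 25, 2020.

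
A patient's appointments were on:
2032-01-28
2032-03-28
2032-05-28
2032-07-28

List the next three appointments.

2032-09-28, 2032-11-28, 2033-01-28

Each date is the 28th; the gaps (60, 61, 61) track the month lengths.
The rule is the 28th of every 2 months.
September 2032: 2032-09-28.
November 2032: 2032-11-28.
Next: January 2033 → 2033-01-28.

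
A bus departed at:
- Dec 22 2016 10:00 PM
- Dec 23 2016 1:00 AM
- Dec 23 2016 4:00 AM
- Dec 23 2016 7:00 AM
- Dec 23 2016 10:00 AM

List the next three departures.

Dec 23 2016 1:00 PM, Dec 23 2016 4:00 PM, Dec 23 2016 7:00 PM

Spacing: 3, 3, 3, 3 h — constant 3 h.
Dec 23 2016 10:00 AM + 3 h = Dec 23 2016 1:00 PM.
Dec 23 2016 1:00 PM + 3 h = Dec 23 2016 4:00 PM.
Dec 23 2016 4:00 PM + 3 h = Dec 23 2016 7:00 PM.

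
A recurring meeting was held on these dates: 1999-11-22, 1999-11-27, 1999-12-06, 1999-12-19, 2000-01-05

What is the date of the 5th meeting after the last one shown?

Intervals are 5, 9, 13, 17 days — an arithmetic progression with common difference 4.
Next gap: 21 days. 2000-01-05 + 21 days = 2000-01-26.
Next gap: 25 days. 2000-01-26 + 25 days = 2000-02-20.
Next gap: 29 days. 2000-02-20 + 29 days = 2000-03-20.
Next gap: 33 days. 2000-03-20 + 33 days = 2000-04-22.
Next gap: 37 days. 2000-04-22 + 37 days = 2000-05-29.

2000-05-29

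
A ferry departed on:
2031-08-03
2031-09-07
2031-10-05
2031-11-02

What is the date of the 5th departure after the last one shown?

2032-04-04

These are Sundays at 28- or 35-day spacing (35, 28, 28).
The pattern: 1st Sunday of the month.
1st Sunday of December 2031: 2031-12-07.
1st Sunday of January 2032: 2032-01-04.
1st Sunday of February 2032: 2032-02-01.
1st Sunday of March 2032: 2032-03-07.
April 2032 — 1st Sunday is 2032-04-04.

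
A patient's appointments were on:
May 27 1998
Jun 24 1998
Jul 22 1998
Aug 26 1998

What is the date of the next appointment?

All dates are Wednesdays, 28, 28, 35 days apart.
Specifically, the 4th Wednesday of each month.
4th Wednesday of September 1998: Sep 23 1998.

Sep 23 1998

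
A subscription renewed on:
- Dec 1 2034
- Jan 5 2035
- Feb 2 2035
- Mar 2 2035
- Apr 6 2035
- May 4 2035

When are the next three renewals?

Gaps: 35, 28, 28, 35, 28 days — a mix of 28 and 35. Every date is a Friday.
Each is the 1st Friday of its month.
June 2035 — 1st Friday is Jun 1 2035.
1st Friday of July 2035: Jul 6 2035.
1st Friday of August 2035: Aug 3 2035.

Jun 1 2035, Jul 6 2035, Aug 3 2035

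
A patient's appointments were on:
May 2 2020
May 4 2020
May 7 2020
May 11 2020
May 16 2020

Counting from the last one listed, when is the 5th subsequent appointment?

Jun 25 2020

Gaps: 2, 3, 4, 5 days — each gap is 1 larger than the previous one.
Next gap: 6 days. May 16 2020 + 6 days = May 22 2020.
Next gap: 7 days. May 22 2020 + 7 days = May 29 2020.
Next gap: 8 days. May 29 2020 + 8 days = Jun 6 2020.
Next gap: 9 days. Jun 6 2020 + 9 days = Jun 15 2020.
Next gap: 10 days. Jun 15 2020 + 10 days = Jun 25 2020.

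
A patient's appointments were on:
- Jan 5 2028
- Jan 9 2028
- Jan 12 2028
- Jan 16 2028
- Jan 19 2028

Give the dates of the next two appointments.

Gaps: 4, 3, 4, 3 days — not constant, but cyclic with period 2.
The events fall on every Wednesday and Sunday.
Next Sunday: Jan 23 2028.
Next Wednesday: Jan 26 2028.

Jan 23 2028, Jan 26 2028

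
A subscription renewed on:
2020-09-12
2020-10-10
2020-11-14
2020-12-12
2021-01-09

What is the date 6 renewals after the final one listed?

All dates are Saturdays, 28, 35, 28, 28 days apart.
Specifically, the 2nd Saturday of each month.
February 2021 — 2nd Saturday is 2021-02-13.
March 2021 — 2nd Saturday is 2021-03-13.
2nd Saturday of April 2021: 2021-04-10.
May 2021 — 2nd Saturday is 2021-05-08.
June 2021 — 2nd Saturday is 2021-06-12.
2nd Saturday of July 2021: 2021-07-10.

2021-07-10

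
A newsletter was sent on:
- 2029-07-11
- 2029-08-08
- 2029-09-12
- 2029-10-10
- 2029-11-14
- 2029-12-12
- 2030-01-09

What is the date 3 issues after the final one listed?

Gaps: 28, 35, 28, 35, 28, 28 days — a mix of 28 and 35. Every date is a Wednesday.
Each is the 2nd Wednesday of its month.
February 2030 — 2nd Wednesday is 2030-02-13.
March 2030 — 2nd Wednesday is 2030-03-13.
2nd Wednesday of April 2030: 2030-04-10.

2030-04-10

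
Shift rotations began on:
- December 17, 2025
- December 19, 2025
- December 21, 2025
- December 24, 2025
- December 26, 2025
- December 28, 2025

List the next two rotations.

The gap pattern 2, 2, 3, 2, 2 repeats every 3 events.
These are the Wednesdays, Fridays and Sundays of each week.
The following Wednesday is December 31, 2025.
The following Friday is January 2, 2026.

December 31, 2025; January 2, 2026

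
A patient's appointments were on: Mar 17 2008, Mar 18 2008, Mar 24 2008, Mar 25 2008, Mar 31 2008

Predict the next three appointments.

Gaps: 1, 6, 1, 6 days — not constant, but cyclic with period 2.
The events fall on every Monday and Tuesday.
Next Tuesday: Apr 1 2008.
Next Monday: Apr 7 2008.
The following Tuesday is Apr 8 2008.

Apr 1 2008, Apr 7 2008, Apr 8 2008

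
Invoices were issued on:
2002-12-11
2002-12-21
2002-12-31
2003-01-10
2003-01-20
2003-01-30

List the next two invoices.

The spacing is 10, 10, 10, 10, 10 days — always 10 days.
2003-01-30 + 10 days = 2003-02-09.
2003-02-09 + 10 days = 2003-02-19.

2003-02-09, 2003-02-19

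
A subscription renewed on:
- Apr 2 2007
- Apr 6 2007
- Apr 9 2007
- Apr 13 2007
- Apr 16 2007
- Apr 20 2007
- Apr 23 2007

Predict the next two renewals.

The gap pattern 4, 3, 4, 3, 4, 3 repeats every 2 events.
These are the Mondays and Fridays of each week.
The following Friday is Apr 27 2007.
The following Monday is Apr 30 2007.

Apr 27 2007, Apr 30 2007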